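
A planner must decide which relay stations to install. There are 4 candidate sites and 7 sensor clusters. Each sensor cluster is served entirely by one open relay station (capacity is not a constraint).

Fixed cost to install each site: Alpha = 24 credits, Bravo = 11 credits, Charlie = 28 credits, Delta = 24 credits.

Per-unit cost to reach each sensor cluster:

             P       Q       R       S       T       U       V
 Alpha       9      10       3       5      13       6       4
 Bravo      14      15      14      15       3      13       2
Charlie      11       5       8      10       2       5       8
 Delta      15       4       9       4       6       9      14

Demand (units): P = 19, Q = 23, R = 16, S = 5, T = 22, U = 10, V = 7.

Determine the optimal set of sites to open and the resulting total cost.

Open Alpha, Bravo, Charlie and Delta; minimum total cost 526.

For any fixed open set, each sensor cluster goes to its cheapest open site; total = fixed + service.
{Alpha, Bravo, Charlie, Delta}: P→Alpha 9·19=171, Q→Delta 4·23=92, R→Alpha 3·16=48, S→Delta 4·5=20, T→Charlie 2·22=44, U→Charlie 5·10=50, V→Bravo 2·7=14. Service 439; fixed 87; total 526.
{Alpha, Charlie, Delta}: service 453 + fixed 76 = 529
{Alpha, Bravo, Charlie}: service 467 + fixed 63 = 530
{Bravo}: P→Bravo 14·19=266, Q→Bravo 15·23=345, R→Bravo 14·16=224, S→Bravo 15·5=75, T→Bravo 3·22=66, U→Bravo 13·10=130, V→Bravo 2·7=14. Service 1120; fixed 11; total 1131.
No other subset beats 526.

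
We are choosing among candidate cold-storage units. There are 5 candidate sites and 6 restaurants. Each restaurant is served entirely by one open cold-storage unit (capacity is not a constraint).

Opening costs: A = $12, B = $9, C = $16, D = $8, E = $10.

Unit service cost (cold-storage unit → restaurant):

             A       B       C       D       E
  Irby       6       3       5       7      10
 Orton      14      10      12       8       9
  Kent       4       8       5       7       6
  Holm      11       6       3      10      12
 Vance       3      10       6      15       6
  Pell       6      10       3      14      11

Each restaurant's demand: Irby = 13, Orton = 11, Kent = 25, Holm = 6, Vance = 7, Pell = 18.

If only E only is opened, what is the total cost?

Total cost: 701

Each restaurant is assigned to its cheapest site among the open ones.
{E}: Irby→E 10·13=130, Orton→E 9·11=99, Kent→E 6·25=150, Holm→E 12·6=72, Vance→E 6·7=42, Pell→E 11·18=198. Service 691; fixed 10; total 701.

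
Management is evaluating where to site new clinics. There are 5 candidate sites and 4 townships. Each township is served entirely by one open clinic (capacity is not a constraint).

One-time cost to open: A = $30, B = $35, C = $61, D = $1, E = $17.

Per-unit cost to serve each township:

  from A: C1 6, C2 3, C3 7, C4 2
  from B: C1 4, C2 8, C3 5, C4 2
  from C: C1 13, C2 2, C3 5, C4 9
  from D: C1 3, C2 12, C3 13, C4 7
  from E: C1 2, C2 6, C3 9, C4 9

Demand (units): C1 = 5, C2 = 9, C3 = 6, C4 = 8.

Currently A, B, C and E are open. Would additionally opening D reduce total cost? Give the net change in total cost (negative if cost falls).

Current service cost with {A, B, C, E}: 74.
Adding D: each township re-picks its cheapest; new service cost 74, saving 0.
Extra fixed cost: 1. Net change = 1 − 0 = 1.
(Totals: 217 → 218.)

No — net change +1 (cost rises by 1).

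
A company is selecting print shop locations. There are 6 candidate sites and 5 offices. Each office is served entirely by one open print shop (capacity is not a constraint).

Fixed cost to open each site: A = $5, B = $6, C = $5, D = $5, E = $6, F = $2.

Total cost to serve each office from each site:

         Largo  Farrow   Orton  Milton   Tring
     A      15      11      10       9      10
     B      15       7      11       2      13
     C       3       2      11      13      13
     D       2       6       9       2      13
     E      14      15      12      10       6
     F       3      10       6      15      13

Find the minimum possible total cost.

For any fixed open set, each office goes to its cheapest open site; total = fixed + service.
{D, E, F}: Largo→D 2, Farrow→D 6, Orton→F 6, Milton→D 2, Tring→E 6. Service 22; fixed 13; total 35.
{C, D, E, F}: service 18 + fixed 18 = 36
{D, E}: service 25 + fixed 11 = 36
{A, B, C, D, E, F}: service 18 + fixed 29 = 47
No other subset beats 35.

Minimum total cost: 35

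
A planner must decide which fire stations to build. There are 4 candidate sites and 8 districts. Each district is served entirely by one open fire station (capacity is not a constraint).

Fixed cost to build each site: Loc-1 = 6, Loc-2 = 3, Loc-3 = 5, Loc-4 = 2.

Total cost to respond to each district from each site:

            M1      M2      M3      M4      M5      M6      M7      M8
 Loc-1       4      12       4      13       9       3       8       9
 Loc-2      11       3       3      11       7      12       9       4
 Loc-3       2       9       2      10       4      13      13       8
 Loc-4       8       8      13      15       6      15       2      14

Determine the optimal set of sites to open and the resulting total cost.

For any fixed open set, each district goes to its cheapest open site; total = fixed + service.
{Loc-1, Loc-2, Loc-3, Loc-4}: M1→Loc-3 2, M2→Loc-2 3, M3→Loc-3 2, M4→Loc-3 10, M5→Loc-3 4, M6→Loc-1 3, M7→Loc-4 2, M8→Loc-2 4. Service 30; fixed 16; total 46.
{Loc-1, Loc-2, Loc-4}: M1→Loc-1 4, M2→Loc-2 3, M3→Loc-2 3, M4→Loc-2 11, M5→Loc-4 6, M6→Loc-1 3, M7→Loc-4 2, M8→Loc-2 4. Service 36; fixed 11; total 47.
{Loc-2, Loc-3, Loc-4}: service 39 + fixed 10 = 49
{Loc-4}: M1→Loc-4 8, M2→Loc-4 8, M3→Loc-4 13, M4→Loc-4 15, M5→Loc-4 6, M6→Loc-4 15, M7→Loc-4 2, M8→Loc-4 14. Service 81; fixed 2; total 83.
No other subset beats 46.

Open Loc-1, Loc-2, Loc-3 and Loc-4; minimum total cost 46.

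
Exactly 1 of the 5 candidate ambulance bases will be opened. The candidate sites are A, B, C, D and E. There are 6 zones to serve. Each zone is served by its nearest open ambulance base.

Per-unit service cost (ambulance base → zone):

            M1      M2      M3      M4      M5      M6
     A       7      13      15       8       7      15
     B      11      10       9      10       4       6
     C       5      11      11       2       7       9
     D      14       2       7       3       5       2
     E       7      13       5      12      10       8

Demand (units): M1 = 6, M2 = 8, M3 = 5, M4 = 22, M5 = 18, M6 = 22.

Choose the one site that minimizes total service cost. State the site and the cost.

With exactly 1 open, each zone uses its cheapest among the chosen.
{D}: M1→D 14·6=84, M2→D 2·8=16, M3→D 7·5=35, M4→D 3·22=66, M5→D 5·18=90, M6→D 2·22=44. Service cost 335.
{C}: service cost 541
{B}: service cost 615
Among all 5 size-1 choices, {D} is lowest.

Choose D only; total service cost 335.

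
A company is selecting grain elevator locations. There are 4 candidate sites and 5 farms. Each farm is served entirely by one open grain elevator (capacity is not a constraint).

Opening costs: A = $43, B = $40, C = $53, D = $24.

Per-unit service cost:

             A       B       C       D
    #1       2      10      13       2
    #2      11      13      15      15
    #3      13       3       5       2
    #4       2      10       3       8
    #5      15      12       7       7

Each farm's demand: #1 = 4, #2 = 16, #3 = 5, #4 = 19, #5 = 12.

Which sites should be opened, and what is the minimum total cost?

For any fixed open set, each farm goes to its cheapest open site; total = fixed + service.
{A, D}: #1→A 2·4=8, #2→A 11·16=176, #3→D 2·5=10, #4→A 2·19=38, #5→D 7·12=84. Service 316; fixed 67; total 383.
{A, B, D}: #1→A 2·4=8, #2→A 11·16=176, #3→D 2·5=10, #4→A 2·19=38, #5→D 7·12=84. Service 316; fixed 107; total 423.
{A, C}: service 331 + fixed 96 = 427
{A, B, C, D}: #1→A 2·4=8, #2→A 11·16=176, #3→D 2·5=10, #4→A 2·19=38, #5→C 7·12=84. Service 316; fixed 160; total 476.
(All 15 nonempty subsets were checked; A and D is lowest.)

Open A and D; minimum total cost 383.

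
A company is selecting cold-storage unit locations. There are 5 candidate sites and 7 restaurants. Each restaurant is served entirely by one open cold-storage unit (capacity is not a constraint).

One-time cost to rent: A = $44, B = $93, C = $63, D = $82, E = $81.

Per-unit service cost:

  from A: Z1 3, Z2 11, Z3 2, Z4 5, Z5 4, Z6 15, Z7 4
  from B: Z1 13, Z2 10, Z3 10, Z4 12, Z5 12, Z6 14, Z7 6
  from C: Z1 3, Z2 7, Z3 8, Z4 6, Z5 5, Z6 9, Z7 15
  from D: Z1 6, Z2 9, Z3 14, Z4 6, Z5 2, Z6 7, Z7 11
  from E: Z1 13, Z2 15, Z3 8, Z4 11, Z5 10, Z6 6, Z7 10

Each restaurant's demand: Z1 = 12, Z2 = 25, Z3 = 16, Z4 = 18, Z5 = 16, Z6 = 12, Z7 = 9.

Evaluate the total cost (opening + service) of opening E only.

Total cost: 1260

Each restaurant is assigned to its cheapest site among the open ones.
{E}: Z1→E 13·12=156, Z2→E 15·25=375, Z3→E 8·16=128, Z4→E 11·18=198, Z5→E 10·16=160, Z6→E 6·12=72, Z7→E 10·9=90. Service 1179; fixed 81; total 1260.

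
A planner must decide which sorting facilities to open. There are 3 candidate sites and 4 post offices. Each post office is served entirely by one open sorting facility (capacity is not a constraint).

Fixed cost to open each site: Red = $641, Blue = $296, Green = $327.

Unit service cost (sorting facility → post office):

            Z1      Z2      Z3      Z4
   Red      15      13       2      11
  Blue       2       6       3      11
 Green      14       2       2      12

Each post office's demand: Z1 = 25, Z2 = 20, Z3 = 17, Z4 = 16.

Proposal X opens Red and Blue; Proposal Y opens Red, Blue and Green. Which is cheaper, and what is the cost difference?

Proposal X is cheaper by 247.

Proposal X: {Red, Blue}: Z1→Blue 2·25=50, Z2→Blue 6·20=120, Z3→Red 2·17=34, Z4→Red 11·16=176. Service 380; fixed 937; total 1317.
Proposal Y: {Red, Blue, Green}: Z1→Blue 2·25=50, Z2→Green 2·20=40, Z3→Red 2·17=34, Z4→Red 11·16=176. Service 300; fixed 1264; total 1564.
Difference: |1317 − 1564| = 247.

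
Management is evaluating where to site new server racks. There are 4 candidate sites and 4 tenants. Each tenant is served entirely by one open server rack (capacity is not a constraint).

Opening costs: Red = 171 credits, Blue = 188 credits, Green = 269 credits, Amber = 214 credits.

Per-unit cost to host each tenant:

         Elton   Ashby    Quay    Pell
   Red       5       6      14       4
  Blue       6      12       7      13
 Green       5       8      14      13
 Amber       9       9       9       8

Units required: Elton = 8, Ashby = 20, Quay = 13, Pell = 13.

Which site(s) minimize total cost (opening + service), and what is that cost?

Open Red only; minimum total cost 565.

For any fixed open set, each tenant goes to its cheapest open site; total = fixed + service.
{Red}: Elton→Red 5·8=40, Ashby→Red 6·20=120, Quay→Red 14·13=182, Pell→Red 4·13=52. Service 394; fixed 171; total 565.
{Red, Blue}: Elton→Red 5·8=40, Ashby→Red 6·20=120, Quay→Blue 7·13=91, Pell→Red 4·13=52. Service 303; fixed 359; total 662.
{Amber}: service 473 + fixed 214 = 687
{Red, Blue, Green, Amber}: service 303 + fixed 842 = 1145
(All 15 nonempty subsets were checked; Red only is lowest.)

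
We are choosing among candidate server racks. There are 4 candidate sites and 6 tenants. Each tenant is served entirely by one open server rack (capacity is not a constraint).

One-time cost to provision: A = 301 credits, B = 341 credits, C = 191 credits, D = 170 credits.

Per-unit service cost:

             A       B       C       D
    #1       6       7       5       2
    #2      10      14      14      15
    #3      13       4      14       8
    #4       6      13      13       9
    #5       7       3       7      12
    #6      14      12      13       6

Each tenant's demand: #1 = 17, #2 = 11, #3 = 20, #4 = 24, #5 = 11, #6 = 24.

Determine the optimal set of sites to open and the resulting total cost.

Open D only; minimum total cost 1021.

For any fixed open set, each tenant goes to its cheapest open site; total = fixed + service.
{D}: #1→D 2·17=34, #2→D 15·11=165, #3→D 8·20=160, #4→D 9·24=216, #5→D 12·11=132, #6→D 6·24=144. Service 851; fixed 170; total 1021.
{A, D}: service 669 + fixed 471 = 1140
{C, D}: #1→D 2·17=34, #2→C 14·11=154, #3→D 8·20=160, #4→D 9·24=216, #5→C 7·11=77, #6→D 6·24=144. Service 785; fixed 361; total 1146.
{A, B, C, D}: service 545 + fixed 1003 = 1548
No other subset beats 1021.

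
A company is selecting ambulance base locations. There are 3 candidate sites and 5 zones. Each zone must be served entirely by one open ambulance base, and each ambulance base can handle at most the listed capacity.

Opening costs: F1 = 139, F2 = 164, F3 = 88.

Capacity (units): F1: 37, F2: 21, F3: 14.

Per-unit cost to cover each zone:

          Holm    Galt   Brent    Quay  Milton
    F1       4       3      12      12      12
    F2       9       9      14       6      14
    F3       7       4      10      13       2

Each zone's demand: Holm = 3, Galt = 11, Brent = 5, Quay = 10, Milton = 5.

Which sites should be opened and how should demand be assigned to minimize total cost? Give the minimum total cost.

Minimum total cost: 424

Open {F1}: Holm→F1 4·3=12, Galt→F1 3·11=33, Brent→F1 12·5=60, Quay→F1 12·10=120, Milton→F1 12·5=60.
Loads: F1 carries 34/37. Service 285; fixed 139; total 424.
Next best feasible plan costs 452.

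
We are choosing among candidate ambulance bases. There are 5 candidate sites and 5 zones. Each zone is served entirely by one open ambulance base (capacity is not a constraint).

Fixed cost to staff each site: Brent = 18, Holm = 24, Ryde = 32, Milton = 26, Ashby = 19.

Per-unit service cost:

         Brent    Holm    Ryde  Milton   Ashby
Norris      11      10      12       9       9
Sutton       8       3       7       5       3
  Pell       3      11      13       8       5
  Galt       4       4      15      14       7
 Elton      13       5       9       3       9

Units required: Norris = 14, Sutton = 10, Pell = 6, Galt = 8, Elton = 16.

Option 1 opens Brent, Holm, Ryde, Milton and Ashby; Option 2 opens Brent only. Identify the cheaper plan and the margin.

Option 1 is cheaper by 137.

Option 1: {Brent, Holm, Ryde, Milton, Ashby}: Norris→Milton 9·14=126, Sutton→Holm 3·10=30, Pell→Brent 3·6=18, Galt→Brent 4·8=32, Elton→Milton 3·16=48. Service 254; fixed 119; total 373.
Option 2: {Brent}: Norris→Brent 11·14=154, Sutton→Brent 8·10=80, Pell→Brent 3·6=18, Galt→Brent 4·8=32, Elton→Brent 13·16=208. Service 492; fixed 18; total 510.
Difference: |373 − 510| = 137.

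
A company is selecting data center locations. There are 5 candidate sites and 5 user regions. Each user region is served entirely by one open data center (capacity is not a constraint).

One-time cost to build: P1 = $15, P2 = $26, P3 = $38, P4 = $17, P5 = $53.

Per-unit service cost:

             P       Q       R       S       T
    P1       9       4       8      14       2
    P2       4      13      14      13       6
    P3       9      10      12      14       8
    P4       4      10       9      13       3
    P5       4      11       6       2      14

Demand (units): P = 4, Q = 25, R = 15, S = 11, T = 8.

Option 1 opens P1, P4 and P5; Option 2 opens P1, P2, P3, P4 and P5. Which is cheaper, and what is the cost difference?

Option 1 is cheaper by 64.

Option 1: {P1, P4, P5}: P→P4 4·4=16, Q→P1 4·25=100, R→P5 6·15=90, S→P5 2·11=22, T→P1 2·8=16. Service 244; fixed 85; total 329.
Option 2: {P1, P2, P3, P4, P5}: P→P2 4·4=16, Q→P1 4·25=100, R→P5 6·15=90, S→P5 2·11=22, T→P1 2·8=16. Service 244; fixed 149; total 393.
Difference: |329 − 393| = 64.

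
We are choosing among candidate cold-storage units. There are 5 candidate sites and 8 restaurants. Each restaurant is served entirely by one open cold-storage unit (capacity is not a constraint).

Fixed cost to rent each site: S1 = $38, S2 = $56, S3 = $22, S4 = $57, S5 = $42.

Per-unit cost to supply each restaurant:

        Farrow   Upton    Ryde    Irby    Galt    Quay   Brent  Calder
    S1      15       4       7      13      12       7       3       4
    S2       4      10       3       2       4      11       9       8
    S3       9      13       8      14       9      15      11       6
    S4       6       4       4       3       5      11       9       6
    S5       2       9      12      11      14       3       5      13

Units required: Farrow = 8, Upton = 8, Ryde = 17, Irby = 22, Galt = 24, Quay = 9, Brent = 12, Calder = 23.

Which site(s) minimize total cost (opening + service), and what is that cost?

Open S1, S2 and S5; minimum total cost 530.

For any fixed open set, each restaurant goes to its cheapest open site; total = fixed + service.
{S1, S2, S5}: Farrow→S5 2·8=16, Upton→S1 4·8=32, Ryde→S2 3·17=51, Irby→S2 2·22=44, Galt→S2 4·24=96, Quay→S5 3·9=27, Brent→S1 3·12=36, Calder→S1 4·23=92. Service 394; fixed 136; total 530.
{S1, S2}: Farrow→S2 4·8=32, Upton→S1 4·8=32, Ryde→S2 3·17=51, Irby→S2 2·22=44, Galt→S2 4·24=96, Quay→S1 7·9=63, Brent→S1 3·12=36, Calder→S1 4·23=92. Service 446; fixed 94; total 540.
{S1, S2, S3, S5}: Farrow→S5 2·8=16, Upton→S1 4·8=32, Ryde→S2 3·17=51, Irby→S2 2·22=44, Galt→S2 4·24=96, Quay→S5 3·9=27, Brent→S1 3·12=36, Calder→S1 4·23=92. Service 394; fixed 158; total 552.
{S1, S2, S3, S4, S5}: Farrow→S5 2·8=16, Upton→S1 4·8=32, Ryde→S2 3·17=51, Irby→S2 2·22=44, Galt→S2 4·24=96, Quay→S5 3·9=27, Brent→S1 3·12=36, Calder→S1 4·23=92. Service 394; fixed 215; total 609.
No other subset beats 530.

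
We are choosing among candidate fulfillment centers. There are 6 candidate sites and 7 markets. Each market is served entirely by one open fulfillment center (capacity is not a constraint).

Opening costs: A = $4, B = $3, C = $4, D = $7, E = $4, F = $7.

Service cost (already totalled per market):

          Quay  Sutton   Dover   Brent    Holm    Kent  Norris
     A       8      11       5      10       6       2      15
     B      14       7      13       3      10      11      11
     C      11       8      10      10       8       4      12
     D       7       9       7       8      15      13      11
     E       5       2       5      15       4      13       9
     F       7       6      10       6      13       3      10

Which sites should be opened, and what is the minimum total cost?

Open A, B and E; minimum total cost 41.

For any fixed open set, each market goes to its cheapest open site; total = fixed + service.
{A, B, E}: Quay→E 5, Sutton→E 2, Dover→A 5, Brent→B 3, Holm→E 4, Kent→A 2, Norris→E 9. Service 30; fixed 11; total 41.
{B, C, E}: Quay→E 5, Sutton→E 2, Dover→E 5, Brent→B 3, Holm→E 4, Kent→C 4, Norris→E 9. Service 32; fixed 11; total 43.
{A, B, C, E}: service 30 + fixed 15 = 45
{A, B, C, D, E, F}: service 30 + fixed 29 = 59
No other subset beats 41.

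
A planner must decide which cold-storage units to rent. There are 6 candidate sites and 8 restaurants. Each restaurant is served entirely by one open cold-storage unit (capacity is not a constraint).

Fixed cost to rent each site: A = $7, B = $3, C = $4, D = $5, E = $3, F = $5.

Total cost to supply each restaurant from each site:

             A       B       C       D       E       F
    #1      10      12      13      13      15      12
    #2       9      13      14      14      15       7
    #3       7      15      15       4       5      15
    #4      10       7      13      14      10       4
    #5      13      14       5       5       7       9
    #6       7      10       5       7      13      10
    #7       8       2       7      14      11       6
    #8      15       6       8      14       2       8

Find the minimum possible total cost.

For any fixed open set, each restaurant goes to its cheapest open site; total = fixed + service.
{B, C, E, F}: #1→B 12, #2→F 7, #3→E 5, #4→F 4, #5→C 5, #6→C 5, #7→B 2, #8→E 2. Service 42; fixed 15; total 57.
{C, E, F}: service 46 + fixed 12 = 58
{B, D, E, F}: #1→B 12, #2→F 7, #3→D 4, #4→F 4, #5→D 5, #6→D 7, #7→B 2, #8→E 2. Service 43; fixed 16; total 59.
{A, B, C, D, E, F}: service 39 + fixed 27 = 66
No other subset beats 57.

Minimum total cost: 57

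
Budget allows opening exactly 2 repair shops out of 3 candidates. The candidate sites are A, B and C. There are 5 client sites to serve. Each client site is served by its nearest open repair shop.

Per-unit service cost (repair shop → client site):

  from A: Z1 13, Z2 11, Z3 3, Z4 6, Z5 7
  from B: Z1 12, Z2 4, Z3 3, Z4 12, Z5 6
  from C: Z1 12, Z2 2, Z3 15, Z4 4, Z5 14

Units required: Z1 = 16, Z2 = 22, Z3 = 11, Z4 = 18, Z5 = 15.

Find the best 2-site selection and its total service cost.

Choose B and C; total service cost 431.

With exactly 2 open, each client site uses its cheapest among the chosen.
{B, C}: Z1→B 12·16=192, Z2→C 2·22=44, Z3→B 3·11=33, Z4→C 4·18=72, Z5→B 6·15=90. Service cost 431.
{A, C}: service cost 446
{A, B}: service cost 511
Among all 3 size-2 choices, {B, C} is lowest.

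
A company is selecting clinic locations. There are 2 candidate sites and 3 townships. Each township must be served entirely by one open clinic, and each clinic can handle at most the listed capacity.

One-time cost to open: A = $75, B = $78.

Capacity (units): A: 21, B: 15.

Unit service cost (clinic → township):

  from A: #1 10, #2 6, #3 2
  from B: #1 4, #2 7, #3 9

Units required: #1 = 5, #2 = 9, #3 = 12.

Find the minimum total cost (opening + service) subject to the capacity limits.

Minimum total cost: 251

Open {A, B}: #1→B 4·5=20, #2→A 6·9=54, #3→A 2·12=24.
Loads: A carries 21/21, B carries 5/15. Service 98; fixed 153; total 251.
Next best feasible plan costs 260.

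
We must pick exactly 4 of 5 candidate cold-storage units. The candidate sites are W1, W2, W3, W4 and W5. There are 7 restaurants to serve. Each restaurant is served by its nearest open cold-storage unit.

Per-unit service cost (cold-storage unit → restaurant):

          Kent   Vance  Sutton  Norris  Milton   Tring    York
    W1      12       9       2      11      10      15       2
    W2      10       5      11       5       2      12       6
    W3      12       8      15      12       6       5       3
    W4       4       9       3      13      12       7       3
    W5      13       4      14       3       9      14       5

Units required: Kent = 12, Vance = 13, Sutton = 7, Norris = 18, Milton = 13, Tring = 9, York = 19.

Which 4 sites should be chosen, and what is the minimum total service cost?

With exactly 4 open, each restaurant uses its cheapest among the chosen.
{W1, W2, W4, W5}: Kent→W4 4·12=48, Vance→W5 4·13=52, Sutton→W1 2·7=14, Norris→W5 3·18=54, Milton→W2 2·13=26, Tring→W4 7·9=63, York→W1 2·19=38. Service cost 295.
{W2, W3, W4, W5}: service cost 303
{W1, W2, W3, W4}: service cost 326
Among all 5 size-4 choices, {W1, W2, W4, W5} is lowest.

Choose W1, W2, W4 and W5; total service cost 295.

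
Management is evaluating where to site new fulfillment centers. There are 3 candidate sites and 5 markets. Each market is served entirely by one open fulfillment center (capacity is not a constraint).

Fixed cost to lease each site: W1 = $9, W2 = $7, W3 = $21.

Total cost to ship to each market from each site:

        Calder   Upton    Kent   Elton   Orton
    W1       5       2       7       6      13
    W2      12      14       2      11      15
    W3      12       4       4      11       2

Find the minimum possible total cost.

Minimum total cost: 42

For any fixed open set, each market goes to its cheapest open site; total = fixed + service.
{W1}: Calder→W1 5, Upton→W1 2, Kent→W1 7, Elton→W1 6, Orton→W1 13. Service 33; fixed 9; total 42.
{W1, W2}: service 28 + fixed 16 = 44
{W1, W3}: service 19 + fixed 30 = 49
{W1, W2, W3}: service 17 + fixed 37 = 54
No other subset beats 42.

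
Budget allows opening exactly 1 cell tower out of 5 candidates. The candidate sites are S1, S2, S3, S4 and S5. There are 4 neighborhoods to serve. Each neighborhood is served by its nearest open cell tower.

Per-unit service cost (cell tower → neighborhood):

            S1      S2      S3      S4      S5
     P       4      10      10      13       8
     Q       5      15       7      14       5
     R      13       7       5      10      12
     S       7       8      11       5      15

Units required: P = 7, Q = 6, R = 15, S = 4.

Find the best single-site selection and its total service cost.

With exactly 1 open, each neighborhood uses its cheapest among the chosen.
{S3}: P→S3 10·7=70, Q→S3 7·6=42, R→S3 5·15=75, S→S3 11·4=44. Service cost 231.
{S1}: service cost 281
{S2}: service cost 297
Among all 5 size-1 choices, {S3} is lowest.

Choose S3 only; total service cost 231.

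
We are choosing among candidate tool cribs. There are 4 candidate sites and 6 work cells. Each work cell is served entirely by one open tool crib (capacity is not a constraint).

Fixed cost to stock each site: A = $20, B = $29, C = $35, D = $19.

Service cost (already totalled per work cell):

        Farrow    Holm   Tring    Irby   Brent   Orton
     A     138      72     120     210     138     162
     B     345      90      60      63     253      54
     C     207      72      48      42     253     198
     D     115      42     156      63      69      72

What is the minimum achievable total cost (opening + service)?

For any fixed open set, each work cell goes to its cheapest open site; total = fixed + service.
{C, D}: Farrow→D 115, Holm→D 42, Tring→C 48, Irby→C 42, Brent→D 69, Orton→D 72. Service 388; fixed 54; total 442.
{B, D}: service 403 + fixed 48 = 451
{B, C, D}: service 370 + fixed 83 = 453
{A, B, C, D}: Farrow→D 115, Holm→D 42, Tring→C 48, Irby→C 42, Brent→D 69, Orton→B 54. Service 370; fixed 103; total 473.
(All 15 nonempty subsets were checked; C and D is lowest.)

Minimum total cost: 442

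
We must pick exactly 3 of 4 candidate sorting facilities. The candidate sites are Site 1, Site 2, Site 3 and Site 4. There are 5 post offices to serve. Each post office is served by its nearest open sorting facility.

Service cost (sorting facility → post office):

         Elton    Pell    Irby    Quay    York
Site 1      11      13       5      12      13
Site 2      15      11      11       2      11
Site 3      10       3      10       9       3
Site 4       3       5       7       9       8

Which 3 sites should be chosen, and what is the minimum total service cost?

Choose Site 2, Site 3 and Site 4; total service cost 18.

With exactly 3 open, each post office uses its cheapest among the chosen.
{Site 2, Site 3, Site 4}: Elton→Site 4 3, Pell→Site 3 3, Irby→Site 4 7, Quay→Site 2 2, York→Site 3 3. Service cost 18.
{Site 1, Site 2, Site 3}: service cost 23
{Site 1, Site 2, Site 4}: service cost 23
Among all 4 size-3 choices, {Site 2, Site 3, Site 4} is lowest.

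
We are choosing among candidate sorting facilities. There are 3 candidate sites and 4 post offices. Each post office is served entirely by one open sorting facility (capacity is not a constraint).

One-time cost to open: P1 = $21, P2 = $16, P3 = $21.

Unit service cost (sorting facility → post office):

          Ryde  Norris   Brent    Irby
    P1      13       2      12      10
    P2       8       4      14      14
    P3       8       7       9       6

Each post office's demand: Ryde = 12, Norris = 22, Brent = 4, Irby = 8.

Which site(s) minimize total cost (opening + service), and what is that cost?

Open P1 and P3; minimum total cost 266.

For any fixed open set, each post office goes to its cheapest open site; total = fixed + service.
{P1, P3}: Ryde→P3 8·12=96, Norris→P1 2·22=44, Brent→P3 9·4=36, Irby→P3 6·8=48. Service 224; fixed 42; total 266.
{P1, P2, P3}: service 224 + fixed 58 = 282
{P1, P2}: service 268 + fixed 37 = 305
{P2}: service 352 + fixed 16 = 368
No other subset beats 266.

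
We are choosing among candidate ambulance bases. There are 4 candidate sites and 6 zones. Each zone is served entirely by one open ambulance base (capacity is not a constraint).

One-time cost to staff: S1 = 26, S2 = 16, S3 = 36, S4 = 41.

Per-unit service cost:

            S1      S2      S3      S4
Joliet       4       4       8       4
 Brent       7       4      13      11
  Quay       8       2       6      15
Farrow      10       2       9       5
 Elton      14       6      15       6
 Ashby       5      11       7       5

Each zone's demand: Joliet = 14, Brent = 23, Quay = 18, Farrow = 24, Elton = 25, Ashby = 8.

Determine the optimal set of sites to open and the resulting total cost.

Open S1 and S2; minimum total cost 464.

For any fixed open set, each zone goes to its cheapest open site; total = fixed + service.
{S1, S2}: Joliet→S1 4·14=56, Brent→S2 4·23=92, Quay→S2 2·18=36, Farrow→S2 2·24=48, Elton→S2 6·25=150, Ashby→S1 5·8=40. Service 422; fixed 42; total 464.
{S2, S4}: service 422 + fixed 57 = 479
{S2}: service 470 + fixed 16 = 486
{S1, S2, S3, S4}: service 422 + fixed 119 = 541
No other subset beats 464.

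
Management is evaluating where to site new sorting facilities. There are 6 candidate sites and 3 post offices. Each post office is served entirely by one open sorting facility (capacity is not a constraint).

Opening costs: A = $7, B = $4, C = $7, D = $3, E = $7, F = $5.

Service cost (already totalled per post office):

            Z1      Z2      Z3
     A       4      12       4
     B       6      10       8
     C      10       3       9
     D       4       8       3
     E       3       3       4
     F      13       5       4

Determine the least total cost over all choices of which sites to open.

For any fixed open set, each post office goes to its cheapest open site; total = fixed + service.
{E}: Z1→E 3, Z2→E 3, Z3→E 4. Service 10; fixed 7; total 17.
{D}: service 15 + fixed 3 = 18
{D, E}: service 9 + fixed 10 = 19
{A, B, C, D, E, F}: Z1→E 3, Z2→C 3, Z3→D 3. Service 9; fixed 33; total 42.
No other subset beats 17.

Minimum total cost: 17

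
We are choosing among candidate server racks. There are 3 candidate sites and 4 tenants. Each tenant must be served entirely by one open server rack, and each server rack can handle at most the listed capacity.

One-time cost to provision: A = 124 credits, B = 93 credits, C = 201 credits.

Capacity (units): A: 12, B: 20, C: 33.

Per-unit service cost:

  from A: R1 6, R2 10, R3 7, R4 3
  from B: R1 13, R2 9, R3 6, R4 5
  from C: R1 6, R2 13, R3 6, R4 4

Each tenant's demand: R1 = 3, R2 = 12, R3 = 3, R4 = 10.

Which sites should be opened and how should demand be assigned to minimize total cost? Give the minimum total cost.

Minimum total cost: 412

Open {A, B}: R1→B 13·3=39, R2→B 9·12=108, R3→B 6·3=18, R4→A 3·10=30.
Loads: A carries 10/12, B carries 18/20. Service 195; fixed 217; total 412.
Next best feasible plan costs 433.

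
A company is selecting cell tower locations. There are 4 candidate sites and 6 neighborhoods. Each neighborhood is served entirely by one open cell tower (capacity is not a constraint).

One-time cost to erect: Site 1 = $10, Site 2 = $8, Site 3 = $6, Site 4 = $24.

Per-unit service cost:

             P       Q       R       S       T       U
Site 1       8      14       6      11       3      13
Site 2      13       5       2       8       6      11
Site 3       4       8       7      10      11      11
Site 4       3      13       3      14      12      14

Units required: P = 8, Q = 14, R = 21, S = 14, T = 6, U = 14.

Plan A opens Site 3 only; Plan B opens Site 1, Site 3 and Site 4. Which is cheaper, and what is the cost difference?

Plan B is cheaper by 106.

Plan A: {Site 3}: P→Site 3 4·8=32, Q→Site 3 8·14=112, R→Site 3 7·21=147, S→Site 3 10·14=140, T→Site 3 11·6=66, U→Site 3 11·14=154. Service 651; fixed 6; total 657.
Plan B: {Site 1, Site 3, Site 4}: P→Site 4 3·8=24, Q→Site 3 8·14=112, R→Site 4 3·21=63, S→Site 3 10·14=140, T→Site 1 3·6=18, U→Site 3 11·14=154. Service 511; fixed 40; total 551.
Difference: |657 − 551| = 106.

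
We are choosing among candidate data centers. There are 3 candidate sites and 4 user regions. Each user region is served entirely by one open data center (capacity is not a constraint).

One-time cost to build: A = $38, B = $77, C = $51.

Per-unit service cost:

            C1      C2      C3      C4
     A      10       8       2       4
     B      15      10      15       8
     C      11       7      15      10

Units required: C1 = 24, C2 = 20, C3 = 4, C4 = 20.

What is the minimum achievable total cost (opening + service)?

Minimum total cost: 526

For any fixed open set, each user region goes to its cheapest open site; total = fixed + service.
{A}: C1→A 10·24=240, C2→A 8·20=160, C3→A 2·4=8, C4→A 4·20=80. Service 488; fixed 38; total 526.
{A, C}: service 468 + fixed 89 = 557
{A, B}: C1→A 10·24=240, C2→A 8·20=160, C3→A 2·4=8, C4→A 4·20=80. Service 488; fixed 115; total 603.
{A, B, C}: C1→A 10·24=240, C2→C 7·20=140, C3→A 2·4=8, C4→A 4·20=80. Service 468; fixed 166; total 634.
(All 7 nonempty subsets were checked; A only is lowest.)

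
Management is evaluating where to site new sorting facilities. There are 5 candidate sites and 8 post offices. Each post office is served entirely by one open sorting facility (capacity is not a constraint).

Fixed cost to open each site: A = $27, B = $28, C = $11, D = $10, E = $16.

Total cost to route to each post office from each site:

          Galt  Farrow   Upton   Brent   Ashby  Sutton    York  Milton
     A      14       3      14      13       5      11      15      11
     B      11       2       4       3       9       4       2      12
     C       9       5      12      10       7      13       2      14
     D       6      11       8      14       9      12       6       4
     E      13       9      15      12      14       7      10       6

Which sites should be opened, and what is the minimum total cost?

For any fixed open set, each post office goes to its cheapest open site; total = fixed + service.
{B, D}: Galt→D 6, Farrow→B 2, Upton→B 4, Brent→B 3, Ashby→B 9, Sutton→B 4, York→B 2, Milton→D 4. Service 34; fixed 38; total 72.
{B}: Galt→B 11, Farrow→B 2, Upton→B 4, Brent→B 3, Ashby→B 9, Sutton→B 4, York→B 2, Milton→B 12. Service 47; fixed 28; total 75.
{C, D}: Galt→D 6, Farrow→C 5, Upton→D 8, Brent→C 10, Ashby→C 7, Sutton→D 12, York→C 2, Milton→D 4. Service 54; fixed 21; total 75.
{A, B, C, D, E}: Galt→D 6, Farrow→B 2, Upton→B 4, Brent→B 3, Ashby→A 5, Sutton→B 4, York→B 2, Milton→D 4. Service 30; fixed 92; total 122.
No other subset beats 72.

Open B and D; minimum total cost 72.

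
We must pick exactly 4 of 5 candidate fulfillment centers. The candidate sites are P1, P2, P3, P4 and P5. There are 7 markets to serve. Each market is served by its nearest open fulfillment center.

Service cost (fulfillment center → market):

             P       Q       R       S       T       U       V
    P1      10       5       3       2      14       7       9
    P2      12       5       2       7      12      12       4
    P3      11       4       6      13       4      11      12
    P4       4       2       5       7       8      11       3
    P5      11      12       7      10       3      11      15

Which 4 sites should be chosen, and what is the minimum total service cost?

With exactly 4 open, each market uses its cheapest among the chosen.
{P1, P2, P4, P5}: P→P4 4, Q→P4 2, R→P2 2, S→P1 2, T→P5 3, U→P1 7, V→P4 3. Service cost 23.
{P1, P2, P3, P4}: service cost 24
{P1, P3, P4, P5}: service cost 24
Among all 5 size-4 choices, {P1, P2, P4, P5} is lowest.

Choose P1, P2, P4 and P5; total service cost 23.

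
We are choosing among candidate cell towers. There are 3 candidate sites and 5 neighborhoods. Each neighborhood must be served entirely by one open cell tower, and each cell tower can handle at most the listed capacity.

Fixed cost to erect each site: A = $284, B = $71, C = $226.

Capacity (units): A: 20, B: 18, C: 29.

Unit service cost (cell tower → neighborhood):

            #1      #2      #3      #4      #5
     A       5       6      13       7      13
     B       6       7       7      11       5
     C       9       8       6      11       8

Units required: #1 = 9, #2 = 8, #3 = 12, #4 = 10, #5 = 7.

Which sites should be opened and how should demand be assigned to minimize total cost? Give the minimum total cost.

Minimum total cost: 645

Open {B, C}: #1→B 6·9=54, #2→B 7·8=56, #3→C 6·12=72, #4→C 11·10=110, #5→C 8·7=56.
Loads: B carries 17/18, C carries 29/29. Service 348; fixed 297; total 645.
Next best feasible plan costs 659.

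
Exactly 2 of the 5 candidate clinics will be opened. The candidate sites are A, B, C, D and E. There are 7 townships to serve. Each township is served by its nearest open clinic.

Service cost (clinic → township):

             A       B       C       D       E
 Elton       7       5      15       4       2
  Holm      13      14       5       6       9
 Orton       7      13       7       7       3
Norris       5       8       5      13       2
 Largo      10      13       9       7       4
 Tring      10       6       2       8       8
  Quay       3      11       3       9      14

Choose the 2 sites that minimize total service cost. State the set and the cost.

With exactly 2 open, each township uses its cheapest among the chosen.
{C, E}: Elton→E 2, Holm→C 5, Orton→E 3, Norris→E 2, Largo→E 4, Tring→C 2, Quay→C 3. Service cost 21.
{A, E}: service cost 31
{C, D}: service cost 33
Among all 10 size-2 choices, {C, E} is lowest.

Choose C and E; total service cost 21.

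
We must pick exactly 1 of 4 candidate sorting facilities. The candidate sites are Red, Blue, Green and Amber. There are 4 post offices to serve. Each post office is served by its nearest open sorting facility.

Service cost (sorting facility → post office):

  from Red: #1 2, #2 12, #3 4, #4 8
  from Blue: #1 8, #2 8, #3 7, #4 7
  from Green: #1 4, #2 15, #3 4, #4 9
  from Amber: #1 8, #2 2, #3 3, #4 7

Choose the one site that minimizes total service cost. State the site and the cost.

With exactly 1 open, each post office uses its cheapest among the chosen.
{Amber}: #1→Amber 8, #2→Amber 2, #3→Amber 3, #4→Amber 7. Service cost 20.
{Red}: service cost 26
{Blue}: service cost 30
Among all 4 size-1 choices, {Amber} is lowest.

Choose Amber only; total service cost 20.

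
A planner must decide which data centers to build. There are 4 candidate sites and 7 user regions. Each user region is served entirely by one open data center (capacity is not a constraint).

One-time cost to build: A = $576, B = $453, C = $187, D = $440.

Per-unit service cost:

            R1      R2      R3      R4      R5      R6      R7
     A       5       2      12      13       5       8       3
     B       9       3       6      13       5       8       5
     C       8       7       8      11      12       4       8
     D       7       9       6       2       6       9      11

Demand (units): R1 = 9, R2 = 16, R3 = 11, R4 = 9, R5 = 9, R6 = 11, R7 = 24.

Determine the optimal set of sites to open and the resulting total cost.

For any fixed open set, each user region goes to its cheapest open site; total = fixed + service.
{C}: R1→C 8·9=72, R2→C 7·16=112, R3→C 8·11=88, R4→C 11·9=99, R5→C 12·9=108, R6→C 4·11=44, R7→C 8·24=192. Service 715; fixed 187; total 902.
{B}: R1→B 9·9=81, R2→B 3·16=48, R3→B 6·11=66, R4→B 13·9=117, R5→B 5·9=45, R6→B 8·11=88, R7→B 5·24=120. Service 565; fixed 453; total 1018.
{A}: service 531 + fixed 576 = 1107
{A, B, C, D}: service 322 + fixed 1656 = 1978
No other subset beats 902.

Open C only; minimum total cost 902.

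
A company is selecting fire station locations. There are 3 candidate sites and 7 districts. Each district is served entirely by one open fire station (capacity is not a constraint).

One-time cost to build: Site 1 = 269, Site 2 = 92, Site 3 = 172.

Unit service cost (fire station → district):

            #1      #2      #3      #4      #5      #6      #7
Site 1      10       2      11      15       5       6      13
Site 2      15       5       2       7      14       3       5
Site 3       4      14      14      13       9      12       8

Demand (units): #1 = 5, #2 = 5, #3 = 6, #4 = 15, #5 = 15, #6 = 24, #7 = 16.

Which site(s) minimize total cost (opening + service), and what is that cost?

For any fixed open set, each district goes to its cheapest open site; total = fixed + service.
{Site 2}: #1→Site 2 15·5=75, #2→Site 2 5·5=25, #3→Site 2 2·6=12, #4→Site 2 7·15=105, #5→Site 2 14·15=210, #6→Site 2 3·24=72, #7→Site 2 5·16=80. Service 579; fixed 92; total 671.
{Site 2, Site 3}: service 449 + fixed 264 = 713
{Site 1, Site 2}: #1→Site 1 10·5=50, #2→Site 1 2·5=10, #3→Site 2 2·6=12, #4→Site 2 7·15=105, #5→Site 1 5·15=75, #6→Site 2 3·24=72, #7→Site 2 5·16=80. Service 404; fixed 361; total 765.
{Site 1, Site 2, Site 3}: #1→Site 3 4·5=20, #2→Site 1 2·5=10, #3→Site 2 2·6=12, #4→Site 2 7·15=105, #5→Site 1 5·15=75, #6→Site 2 3·24=72, #7→Site 2 5·16=80. Service 374; fixed 533; total 907.
No other subset beats 671.

Open Site 2 only; minimum total cost 671.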